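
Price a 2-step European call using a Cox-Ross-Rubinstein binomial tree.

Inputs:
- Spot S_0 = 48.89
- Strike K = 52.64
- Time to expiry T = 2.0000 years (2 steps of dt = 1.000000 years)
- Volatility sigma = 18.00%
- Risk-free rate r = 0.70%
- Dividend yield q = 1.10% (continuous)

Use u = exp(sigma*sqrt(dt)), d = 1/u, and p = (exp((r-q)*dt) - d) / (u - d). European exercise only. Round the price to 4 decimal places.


Answer: Price = V(0,0) = 3.3908

Derivation:
dt = T/N = 1.000000
u = exp(sigma*sqrt(dt)) = 1.197217; d = 1/u = 0.835270
p = (exp((r-q)*dt) - d) / (u - d) = 0.444092
Discount per step: exp(-r*dt) = 0.993024
Stock lattice S(k, i) with i counting down-moves:
  k=0: S(0,0) = 48.8900
  k=1: S(1,0) = 58.5320; S(1,1) = 40.8364
  k=2: S(2,0) = 70.0755; S(2,1) = 48.8900; S(2,2) = 34.1094
Terminal payoffs V(N, i) = max(S_T - K, 0):
  V(2,0) = 17.435475; V(2,1) = 0.000000; V(2,2) = 0.000000
Backward induction: V(k, i) = exp(-r*dt) * [p * V(k+1, i) + (1-p) * V(k+1, i+1)].
  V(1,0) = exp(-r*dt) * [p*17.435475 + (1-p)*0.000000] = 7.688941
  V(1,1) = exp(-r*dt) * [p*0.000000 + (1-p)*0.000000] = 0.000000
  V(0,0) = exp(-r*dt) * [p*7.688941 + (1-p)*0.000000] = 3.390777


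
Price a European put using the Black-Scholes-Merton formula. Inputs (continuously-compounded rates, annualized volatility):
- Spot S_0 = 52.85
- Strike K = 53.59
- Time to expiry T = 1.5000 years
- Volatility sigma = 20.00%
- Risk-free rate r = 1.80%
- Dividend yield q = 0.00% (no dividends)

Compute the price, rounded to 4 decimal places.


d1 = (ln(S/K) + (r - q + 0.5*sigma^2) * T) / (sigma * sqrt(T)) = 0.17593553
d2 = d1 - sigma * sqrt(T) = -0.06901344
exp(-rT) = 0.97336124; exp(-qT) = 1.00000000
P = K * exp(-rT) * N(-d2) - S_0 * exp(-qT) * N(-d1)
N(-d1) = 0.43017229; N(-d2) = 0.52751054
P = 53.5900 * 0.97336124 * 0.52751054 - 52.8500 * 1.00000000 * 0.43017229 = 4.7816

Answer: Price = 4.7816


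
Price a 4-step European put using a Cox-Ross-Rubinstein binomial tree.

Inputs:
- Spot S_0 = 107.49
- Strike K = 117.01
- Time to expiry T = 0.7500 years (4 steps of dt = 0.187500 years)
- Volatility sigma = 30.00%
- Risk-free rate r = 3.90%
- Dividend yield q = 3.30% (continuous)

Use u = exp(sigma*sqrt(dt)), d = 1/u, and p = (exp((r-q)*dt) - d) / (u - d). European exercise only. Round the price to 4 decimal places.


dt = T/N = 0.187500
u = exp(sigma*sqrt(dt)) = 1.138719; d = 1/u = 0.878180
p = (exp((r-q)*dt) - d) / (u - d) = 0.471890
Discount per step: exp(-r*dt) = 0.992714
Stock lattice S(k, i) with i counting down-moves:
  k=0: S(0,0) = 107.4900
  k=1: S(1,0) = 122.4009; S(1,1) = 94.3956
  k=2: S(2,0) = 139.3802; S(2,1) = 107.4900; S(2,2) = 82.8963
  k=3: S(3,0) = 158.7149; S(3,1) = 122.4009; S(3,2) = 94.3956; S(3,3) = 72.7978
  k=4: S(4,0) = 180.7316; S(4,1) = 139.3802; S(4,2) = 107.4900; S(4,3) = 82.8963; S(4,4) = 63.9296
Terminal payoffs V(N, i) = max(K - S_T, 0):
  V(4,0) = 0.000000; V(4,1) = 0.000000; V(4,2) = 9.520000; V(4,3) = 34.113719; V(4,4) = 53.080394
Backward induction: V(k, i) = exp(-r*dt) * [p * V(k+1, i) + (1-p) * V(k+1, i+1)].
  V(3,0) = exp(-r*dt) * [p*0.000000 + (1-p)*0.000000] = 0.000000
  V(3,1) = exp(-r*dt) * [p*0.000000 + (1-p)*9.520000] = 4.990977
  V(3,2) = exp(-r*dt) * [p*9.520000 + (1-p)*34.113719] = 22.344197
  V(3,3) = exp(-r*dt) * [p*34.113719 + (1-p)*53.080394] = 43.808684
  V(2,0) = exp(-r*dt) * [p*0.000000 + (1-p)*4.990977] = 2.616581
  V(2,1) = exp(-r*dt) * [p*4.990977 + (1-p)*22.344197] = 14.052251
  V(2,2) = exp(-r*dt) * [p*22.344197 + (1-p)*43.808684] = 33.434421
  V(1,0) = exp(-r*dt) * [p*2.616581 + (1-p)*14.052251] = 8.592807
  V(1,1) = exp(-r*dt) * [p*14.052251 + (1-p)*33.434421] = 24.111209
  V(0,0) = exp(-r*dt) * [p*8.592807 + (1-p)*24.111209] = 16.665913

Answer: Price = V(0,0) = 16.6659


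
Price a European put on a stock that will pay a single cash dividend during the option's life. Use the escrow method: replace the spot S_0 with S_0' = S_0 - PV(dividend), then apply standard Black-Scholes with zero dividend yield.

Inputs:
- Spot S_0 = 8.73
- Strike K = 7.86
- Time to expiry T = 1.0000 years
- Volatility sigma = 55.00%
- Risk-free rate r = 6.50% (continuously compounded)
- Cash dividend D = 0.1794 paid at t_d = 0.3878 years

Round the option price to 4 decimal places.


PV(D) = D * exp(-r * t_d) = 0.1794 * 0.97510804 = 0.17493438
S_0' = S_0 - PV(D) = 8.7300 - 0.17493438 = 8.55506562
d1 = (ln(S_0'/K) + (r + sigma^2/2)*T) / (sigma*sqrt(T)) = 0.54724904
d2 = d1 - sigma*sqrt(T) = -0.00275096
exp(-rT) = 0.93706746
N(-d1) = 0.29210383; N(-d2) = 0.50109747
P = K * exp(-rT) * N(-d2) - S_0' * N(-d1) = 7.8600 * 0.93706746 * 0.50109747 - 8.55506562 * 0.29210383 = 1.1918

Answer: Price = 1.1918


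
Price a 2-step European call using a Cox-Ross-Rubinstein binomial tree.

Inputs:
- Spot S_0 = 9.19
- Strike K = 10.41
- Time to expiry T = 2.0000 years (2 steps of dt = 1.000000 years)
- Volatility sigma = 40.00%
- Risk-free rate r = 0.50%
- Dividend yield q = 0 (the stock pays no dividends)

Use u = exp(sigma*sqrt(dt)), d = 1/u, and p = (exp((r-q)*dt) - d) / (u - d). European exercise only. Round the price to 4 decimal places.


dt = T/N = 1.000000
u = exp(sigma*sqrt(dt)) = 1.491825; d = 1/u = 0.670320
p = (exp((r-q)*dt) - d) / (u - d) = 0.407414
Discount per step: exp(-r*dt) = 0.995012
Stock lattice S(k, i) with i counting down-moves:
  k=0: S(0,0) = 9.1900
  k=1: S(1,0) = 13.7099; S(1,1) = 6.1602
  k=2: S(2,0) = 20.4527; S(2,1) = 9.1900; S(2,2) = 4.1293
Terminal payoffs V(N, i) = max(S_T - K, 0):
  V(2,0) = 10.042721; V(2,1) = 0.000000; V(2,2) = 0.000000
Backward induction: V(k, i) = exp(-r*dt) * [p * V(k+1, i) + (1-p) * V(k+1, i+1)].
  V(1,0) = exp(-r*dt) * [p*10.042721 + (1-p)*0.000000] = 4.071138
  V(1,1) = exp(-r*dt) * [p*0.000000 + (1-p)*0.000000] = 0.000000
  V(0,0) = exp(-r*dt) * [p*4.071138 + (1-p)*0.000000] = 1.650366

Answer: Price = V(0,0) = 1.6504


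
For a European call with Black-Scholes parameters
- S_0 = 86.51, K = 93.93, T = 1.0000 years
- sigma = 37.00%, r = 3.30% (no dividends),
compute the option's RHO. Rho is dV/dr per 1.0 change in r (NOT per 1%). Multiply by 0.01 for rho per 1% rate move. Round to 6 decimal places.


d1 = 0.0517842978; d2 = -0.3182157022
phi(d1) = 0.3984077343; exp(-qT) = 1.0000000000; exp(-rT) = 0.9675385596
N(d2) = 0.3751606614
Rho = K*T*exp(-rT)*N(d2) = 93.9300 * 1.0000 * 0.9675385596 * 0.3751606614 = 34.094937

Answer: Rho = 34.094937


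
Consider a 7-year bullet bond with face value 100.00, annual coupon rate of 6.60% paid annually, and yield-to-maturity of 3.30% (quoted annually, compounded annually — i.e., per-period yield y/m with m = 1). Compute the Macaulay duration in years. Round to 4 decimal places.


Answer: Macaulay duration = 5.9425 years

Derivation:
Coupon per period c = face * coupon_rate / m = 6.600000
Periods per year m = 1; per-period yield y/m = 0.033000
Number of cashflows N = 7
Cashflows (t years, CF_t, discount factor 1/(1+y/m)^(m*t), PV):
  t = 1.0000: CF_t = 6.600000, DF = 0.968054, PV = 6.389158
  t = 2.0000: CF_t = 6.600000, DF = 0.937129, PV = 6.185051
  t = 3.0000: CF_t = 6.600000, DF = 0.907192, PV = 5.987465
  t = 4.0000: CF_t = 6.600000, DF = 0.878211, PV = 5.796190
  t = 5.0000: CF_t = 6.600000, DF = 0.850156, PV = 5.611027
  t = 6.0000: CF_t = 6.600000, DF = 0.822997, PV = 5.431778
  t = 7.0000: CF_t = 106.600000, DF = 0.796705, PV = 84.928793
Price P = sum_t PV_t = 120.329462
Macaulay numerator sum_t t * PV_t:
  t * PV_t at t = 1.0000: 6.389158
  t * PV_t at t = 2.0000: 12.370102
  t * PV_t at t = 3.0000: 17.962394
  t * PV_t at t = 4.0000: 23.184762
  t * PV_t at t = 5.0000: 28.055133
  t * PV_t at t = 6.0000: 32.590668
  t * PV_t at t = 7.0000: 594.501554
Macaulay duration D = (sum_t t * PV_t) / P = 715.053771 / 120.329462 = 5.942466


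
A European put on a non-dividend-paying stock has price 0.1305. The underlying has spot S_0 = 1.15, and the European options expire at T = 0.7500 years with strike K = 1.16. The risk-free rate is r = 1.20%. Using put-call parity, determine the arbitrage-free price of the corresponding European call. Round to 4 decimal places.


Put-call parity: C - P = S_0 * exp(-qT) - K * exp(-rT).
S_0 * exp(-qT) = 1.1500 * 1.00000000 = 1.15000000
K * exp(-rT) = 1.1600 * 0.99104038 = 1.14960684
C = P + S*exp(-qT) - K*exp(-rT)
C = 0.1305 + 1.15000000 - 1.14960684 = 0.1309

Answer: Call price = 0.1309


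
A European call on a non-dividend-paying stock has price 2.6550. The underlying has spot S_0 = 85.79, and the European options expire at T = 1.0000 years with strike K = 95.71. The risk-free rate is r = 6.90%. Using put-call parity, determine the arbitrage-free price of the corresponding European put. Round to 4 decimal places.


Put-call parity: C - P = S_0 * exp(-qT) - K * exp(-rT).
S_0 * exp(-qT) = 85.7900 * 1.00000000 = 85.79000000
K * exp(-rT) = 95.7100 * 0.93332668 = 89.32869655
P = C - S*exp(-qT) + K*exp(-rT)
P = 2.6550 - 85.79000000 + 89.32869655 = 6.1937

Answer: Put price = 6.1937


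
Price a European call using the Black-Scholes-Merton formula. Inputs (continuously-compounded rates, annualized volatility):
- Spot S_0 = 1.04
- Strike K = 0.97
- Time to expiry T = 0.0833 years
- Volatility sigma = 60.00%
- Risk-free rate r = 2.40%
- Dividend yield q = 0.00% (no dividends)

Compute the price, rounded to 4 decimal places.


d1 = (ln(S/K) + (r - q + 0.5*sigma^2) * T) / (sigma * sqrt(T)) = 0.50050761
d2 = d1 - sigma * sqrt(T) = 0.32733717
exp(-rT) = 0.99800280; exp(-qT) = 1.00000000
C = S_0 * exp(-qT) * N(d1) - K * exp(-rT) * N(d2)
N(d1) = 0.69164115; N(d2) = 0.62829356
C = 1.0400 * 1.00000000 * 0.69164115 - 0.9700 * 0.99800280 * 0.62829356 = 0.1111

Answer: Price = 0.1111


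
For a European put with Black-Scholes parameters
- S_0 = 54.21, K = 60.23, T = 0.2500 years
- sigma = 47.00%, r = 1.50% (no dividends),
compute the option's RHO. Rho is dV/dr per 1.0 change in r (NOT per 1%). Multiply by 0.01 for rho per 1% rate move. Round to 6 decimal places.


Answer: Rho = -10.631610

Derivation:
d1 = -0.3146496757; d2 = -0.5496496757
phi(d1) = 0.3796745873; exp(-qT) = 1.0000000000; exp(-rT) = 0.9962570225
N(-d2) = 0.7087201601
Rho = -K*T*exp(-rT)*N(-d2) = -60.2300 * 0.2500 * 0.9962570225 * 0.7087201601 = -10.631610


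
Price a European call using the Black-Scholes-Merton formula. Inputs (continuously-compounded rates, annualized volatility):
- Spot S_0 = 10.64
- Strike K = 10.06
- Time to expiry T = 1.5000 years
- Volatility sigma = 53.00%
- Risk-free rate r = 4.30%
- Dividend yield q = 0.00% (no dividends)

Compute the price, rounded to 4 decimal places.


Answer: Price = 3.2005

Derivation:
d1 = (ln(S/K) + (r - q + 0.5*sigma^2) * T) / (sigma * sqrt(T)) = 0.51027696
d2 = d1 - sigma * sqrt(T) = -0.13883782
exp(-rT) = 0.93753611; exp(-qT) = 1.00000000
C = S_0 * exp(-qT) * N(d1) - K * exp(-rT) * N(d2)
N(d1) = 0.69507128; N(d2) = 0.44478915
C = 10.6400 * 1.00000000 * 0.69507128 - 10.0600 * 0.93753611 * 0.44478915 = 3.2005


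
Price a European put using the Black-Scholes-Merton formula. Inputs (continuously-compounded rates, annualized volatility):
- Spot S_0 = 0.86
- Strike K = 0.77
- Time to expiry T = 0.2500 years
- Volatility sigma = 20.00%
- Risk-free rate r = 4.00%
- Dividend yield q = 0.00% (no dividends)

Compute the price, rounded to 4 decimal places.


d1 = (ln(S/K) + (r - q + 0.5*sigma^2) * T) / (sigma * sqrt(T)) = 1.25541874
d2 = d1 - sigma * sqrt(T) = 1.15541874
exp(-rT) = 0.99004983; exp(-qT) = 1.00000000
P = K * exp(-rT) * N(-d2) - S_0 * exp(-qT) * N(-d1)
N(-d1) = 0.10466339; N(-d2) = 0.12395949
P = 0.7700 * 0.99004983 * 0.12395949 - 0.8600 * 1.00000000 * 0.10466339 = 0.0045

Answer: Price = 0.0045


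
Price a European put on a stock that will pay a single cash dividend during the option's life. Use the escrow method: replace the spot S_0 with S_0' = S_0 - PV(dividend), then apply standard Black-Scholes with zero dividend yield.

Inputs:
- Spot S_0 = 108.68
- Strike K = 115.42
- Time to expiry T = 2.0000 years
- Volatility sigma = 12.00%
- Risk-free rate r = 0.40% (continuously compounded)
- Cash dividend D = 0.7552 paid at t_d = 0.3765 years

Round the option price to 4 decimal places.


Answer: Price = 11.2583

Derivation:
PV(D) = D * exp(-r * t_d) = 0.7552 * 0.99849513 = 0.75406352
S_0' = S_0 - PV(D) = 108.6800 - 0.75406352 = 107.92593648
d1 = (ln(S_0'/K) + (r + sigma^2/2)*T) / (sigma*sqrt(T)) = -0.26358838
d2 = d1 - sigma*sqrt(T) = -0.43329400
exp(-rT) = 0.99203191
N(-d1) = 0.60395144; N(-d2) = 0.66759940
P = K * exp(-rT) * N(-d2) - S_0' * N(-d1) = 115.4200 * 0.99203191 * 0.66759940 - 107.92593648 * 0.60395144 = 11.2583


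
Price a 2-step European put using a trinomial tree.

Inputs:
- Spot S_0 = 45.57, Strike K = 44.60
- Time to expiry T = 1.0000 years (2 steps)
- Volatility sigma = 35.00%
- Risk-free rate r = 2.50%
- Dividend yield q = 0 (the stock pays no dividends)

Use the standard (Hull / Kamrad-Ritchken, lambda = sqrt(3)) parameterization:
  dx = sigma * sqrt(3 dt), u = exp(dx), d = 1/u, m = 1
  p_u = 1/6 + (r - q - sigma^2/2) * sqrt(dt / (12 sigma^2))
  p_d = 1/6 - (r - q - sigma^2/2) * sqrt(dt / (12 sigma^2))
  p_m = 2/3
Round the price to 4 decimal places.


Answer: Price = V(0,0) = 4.5122

Derivation:
dt = T/N = 0.500000; dx = sigma*sqrt(3*dt) = 0.428661
u = exp(dx) = 1.535200; d = 1/u = 0.651381
p_u = 0.145525, p_m = 0.666667, p_d = 0.187808
Discount per step: exp(-r*dt) = 0.987578
Stock lattice S(k, j) with j the centered position index:
  k=0: S(0,+0) = 45.5700
  k=1: S(1,-1) = 29.6834; S(1,+0) = 45.5700; S(1,+1) = 69.9591
  k=2: S(2,-2) = 19.3352; S(2,-1) = 29.6834; S(2,+0) = 45.5700; S(2,+1) = 69.9591; S(2,+2) = 107.4012
Terminal payoffs V(N, j) = max(K - S_T, 0):
  V(2,-2) = 25.264782; V(2,-1) = 14.916572; V(2,+0) = 0.000000; V(2,+1) = 0.000000; V(2,+2) = 0.000000
Backward induction: V(k, j) = exp(-r*dt) * [p_u * V(k+1, j+1) + p_m * V(k+1, j) + p_d * V(k+1, j-1)]
  V(1,-1) = exp(-r*dt) * [p_u*0.000000 + p_m*14.916572 + p_d*25.264782] = 14.506839
  V(1,+0) = exp(-r*dt) * [p_u*0.000000 + p_m*0.000000 + p_d*14.916572] = 2.766653
  V(1,+1) = exp(-r*dt) * [p_u*0.000000 + p_m*0.000000 + p_d*0.000000] = 0.000000
  V(0,+0) = exp(-r*dt) * [p_u*0.000000 + p_m*2.766653 + p_d*14.506839] = 4.512181


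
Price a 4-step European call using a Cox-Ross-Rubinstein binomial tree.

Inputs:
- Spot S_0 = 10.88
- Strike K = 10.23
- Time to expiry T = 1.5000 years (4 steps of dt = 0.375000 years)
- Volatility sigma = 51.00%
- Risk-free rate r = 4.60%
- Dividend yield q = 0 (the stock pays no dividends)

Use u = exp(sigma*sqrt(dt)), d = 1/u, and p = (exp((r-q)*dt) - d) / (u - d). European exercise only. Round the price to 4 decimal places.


dt = T/N = 0.375000
u = exp(sigma*sqrt(dt)) = 1.366578; d = 1/u = 0.731755
p = (exp((r-q)*dt) - d) / (u - d) = 0.449960
Discount per step: exp(-r*dt) = 0.982898
Stock lattice S(k, i) with i counting down-moves:
  k=0: S(0,0) = 10.8800
  k=1: S(1,0) = 14.8684; S(1,1) = 7.9615
  k=2: S(2,0) = 20.3188; S(2,1) = 10.8800; S(2,2) = 5.8259
  k=3: S(3,0) = 27.7672; S(3,1) = 14.8684; S(3,2) = 7.9615; S(3,3) = 4.2631
  k=4: S(4,0) = 37.9461; S(4,1) = 20.3188; S(4,2) = 10.8800; S(4,3) = 5.8259; S(4,4) = 3.1195
Terminal payoffs V(N, i) = max(S_T - K, 0):
  V(4,0) = 27.716073; V(4,1) = 10.088791; V(4,2) = 0.650000; V(4,3) = 0.000000; V(4,4) = 0.000000
Backward induction: V(k, i) = exp(-r*dt) * [p * V(k+1, i) + (1-p) * V(k+1, i+1)].
  V(3,0) = exp(-r*dt) * [p*27.716073 + (1-p)*10.088791] = 17.712171
  V(3,1) = exp(-r*dt) * [p*10.088791 + (1-p)*0.650000] = 4.813325
  V(3,2) = exp(-r*dt) * [p*0.650000 + (1-p)*0.000000] = 0.287472
  V(3,3) = exp(-r*dt) * [p*0.000000 + (1-p)*0.000000] = 0.000000
  V(2,0) = exp(-r*dt) * [p*17.712171 + (1-p)*4.813325] = 10.435707
  V(2,1) = exp(-r*dt) * [p*4.813325 + (1-p)*0.287472] = 2.284179
  V(2,2) = exp(-r*dt) * [p*0.287472 + (1-p)*0.000000] = 0.127139
  V(1,0) = exp(-r*dt) * [p*10.435707 + (1-p)*2.284179] = 5.850246
  V(1,1) = exp(-r*dt) * [p*2.284179 + (1-p)*0.127139] = 1.078946
  V(0,0) = exp(-r*dt) * [p*5.850246 + (1-p)*1.078946] = 3.170670

Answer: Price = V(0,0) = 3.1707


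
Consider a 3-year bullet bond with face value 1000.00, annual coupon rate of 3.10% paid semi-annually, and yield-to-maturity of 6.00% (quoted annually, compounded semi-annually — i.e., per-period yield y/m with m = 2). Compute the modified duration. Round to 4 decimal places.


Answer: Modified duration = 2.7982

Derivation:
Coupon per period c = face * coupon_rate / m = 15.500000
Periods per year m = 2; per-period yield y/m = 0.030000
Number of cashflows N = 6
Cashflows (t years, CF_t, discount factor 1/(1+y/m)^(m*t), PV):
  t = 0.5000: CF_t = 15.500000, DF = 0.970874, PV = 15.048544
  t = 1.0000: CF_t = 15.500000, DF = 0.942596, PV = 14.610237
  t = 1.5000: CF_t = 15.500000, DF = 0.915142, PV = 14.184696
  t = 2.0000: CF_t = 15.500000, DF = 0.888487, PV = 13.771549
  t = 2.5000: CF_t = 15.500000, DF = 0.862609, PV = 13.370436
  t = 3.0000: CF_t = 1015.500000, DF = 0.837484, PV = 850.465263
Price P = sum_t PV_t = 921.450724
First compute Macaulay numerator sum_t t * PV_t:
  t * PV_t at t = 0.5000: 7.524272
  t * PV_t at t = 1.0000: 14.610237
  t * PV_t at t = 1.5000: 21.277044
  t * PV_t at t = 2.0000: 27.543098
  t * PV_t at t = 2.5000: 33.426090
  t * PV_t at t = 3.0000: 2551.395788
Macaulay duration D = 2655.776529 / 921.450724 = 2.882169
Modified duration = D / (1 + y/m) = 2.882169 / (1 + 0.030000) = 2.798222


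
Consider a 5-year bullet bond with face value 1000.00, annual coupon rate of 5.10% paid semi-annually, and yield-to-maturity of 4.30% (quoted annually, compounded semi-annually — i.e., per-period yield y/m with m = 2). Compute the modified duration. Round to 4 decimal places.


Answer: Modified duration = 4.3926

Derivation:
Coupon per period c = face * coupon_rate / m = 25.500000
Periods per year m = 2; per-period yield y/m = 0.021500
Number of cashflows N = 10
Cashflows (t years, CF_t, discount factor 1/(1+y/m)^(m*t), PV):
  t = 0.5000: CF_t = 25.500000, DF = 0.978953, PV = 24.963289
  t = 1.0000: CF_t = 25.500000, DF = 0.958348, PV = 24.437875
  t = 1.5000: CF_t = 25.500000, DF = 0.938177, PV = 23.923519
  t = 2.0000: CF_t = 25.500000, DF = 0.918431, PV = 23.419990
  t = 2.5000: CF_t = 25.500000, DF = 0.899100, PV = 22.927058
  t = 3.0000: CF_t = 25.500000, DF = 0.880177, PV = 22.444501
  t = 3.5000: CF_t = 25.500000, DF = 0.861651, PV = 21.972101
  t = 4.0000: CF_t = 25.500000, DF = 0.843515, PV = 21.509644
  t = 4.5000: CF_t = 25.500000, DF = 0.825762, PV = 21.056920
  t = 5.0000: CF_t = 1025.500000, DF = 0.808381, PV = 828.995084
Price P = sum_t PV_t = 1035.649980
First compute Macaulay numerator sum_t t * PV_t:
  t * PV_t at t = 0.5000: 12.481645
  t * PV_t at t = 1.0000: 24.437875
  t * PV_t at t = 1.5000: 35.885279
  t * PV_t at t = 2.0000: 46.839979
  t * PV_t at t = 2.5000: 57.317644
  t * PV_t at t = 3.0000: 67.333503
  t * PV_t at t = 3.5000: 76.902353
  t * PV_t at t = 4.0000: 86.038574
  t * PV_t at t = 4.5000: 94.756139
  t * PV_t at t = 5.0000: 4144.975419
Macaulay duration D = 4646.968410 / 1035.649980 = 4.487007
Modified duration = D / (1 + y/m) = 4.487007 / (1 + 0.021500) = 4.392567


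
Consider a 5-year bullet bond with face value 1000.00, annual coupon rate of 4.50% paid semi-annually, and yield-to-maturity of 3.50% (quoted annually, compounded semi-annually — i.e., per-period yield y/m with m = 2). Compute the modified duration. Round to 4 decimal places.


Coupon per period c = face * coupon_rate / m = 22.500000
Periods per year m = 2; per-period yield y/m = 0.017500
Number of cashflows N = 10
Cashflows (t years, CF_t, discount factor 1/(1+y/m)^(m*t), PV):
  t = 0.5000: CF_t = 22.500000, DF = 0.982801, PV = 22.113022
  t = 1.0000: CF_t = 22.500000, DF = 0.965898, PV = 21.732700
  t = 1.5000: CF_t = 22.500000, DF = 0.949285, PV = 21.358919
  t = 2.0000: CF_t = 22.500000, DF = 0.932959, PV = 20.991566
  t = 2.5000: CF_t = 22.500000, DF = 0.916913, PV = 20.630532
  t = 3.0000: CF_t = 22.500000, DF = 0.901143, PV = 20.275707
  t = 3.5000: CF_t = 22.500000, DF = 0.885644, PV = 19.926985
  t = 4.0000: CF_t = 22.500000, DF = 0.870412, PV = 19.584260
  t = 4.5000: CF_t = 22.500000, DF = 0.855441, PV = 19.247430
  t = 5.0000: CF_t = 1022.500000, DF = 0.840729, PV = 859.644992
Price P = sum_t PV_t = 1045.506115
First compute Macaulay numerator sum_t t * PV_t:
  t * PV_t at t = 0.5000: 11.056511
  t * PV_t at t = 1.0000: 21.732700
  t * PV_t at t = 1.5000: 32.038378
  t * PV_t at t = 2.0000: 41.983133
  t * PV_t at t = 2.5000: 51.576330
  t * PV_t at t = 3.0000: 60.827122
  t * PV_t at t = 3.5000: 69.744447
  t * PV_t at t = 4.0000: 78.337042
  t * PV_t at t = 4.5000: 86.613437
  t * PV_t at t = 5.0000: 4298.224962
Macaulay duration D = 4752.134061 / 1045.506115 = 4.545295
Modified duration = D / (1 + y/m) = 4.545295 / (1 + 0.017500) = 4.467121

Answer: Modified duration = 4.4671


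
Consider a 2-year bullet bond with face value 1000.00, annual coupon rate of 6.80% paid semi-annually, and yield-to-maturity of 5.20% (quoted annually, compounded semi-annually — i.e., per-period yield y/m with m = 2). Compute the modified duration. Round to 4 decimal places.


Coupon per period c = face * coupon_rate / m = 34.000000
Periods per year m = 2; per-period yield y/m = 0.026000
Number of cashflows N = 4
Cashflows (t years, CF_t, discount factor 1/(1+y/m)^(m*t), PV):
  t = 0.5000: CF_t = 34.000000, DF = 0.974659, PV = 33.138402
  t = 1.0000: CF_t = 34.000000, DF = 0.949960, PV = 32.298637
  t = 1.5000: CF_t = 34.000000, DF = 0.925887, PV = 31.480153
  t = 2.0000: CF_t = 1034.000000, DF = 0.902424, PV = 933.106244
Price P = sum_t PV_t = 1030.023436
First compute Macaulay numerator sum_t t * PV_t:
  t * PV_t at t = 0.5000: 16.569201
  t * PV_t at t = 1.0000: 32.298637
  t * PV_t at t = 1.5000: 47.220230
  t * PV_t at t = 2.0000: 1866.212488
Macaulay duration D = 1962.300556 / 1030.023436 = 1.905103
Modified duration = D / (1 + y/m) = 1.905103 / (1 + 0.026000) = 1.856825

Answer: Modified duration = 1.8568


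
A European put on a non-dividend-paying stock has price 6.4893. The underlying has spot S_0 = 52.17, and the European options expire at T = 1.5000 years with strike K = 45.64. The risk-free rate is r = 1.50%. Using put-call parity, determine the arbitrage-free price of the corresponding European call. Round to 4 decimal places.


Answer: Call price = 14.0347

Derivation:
Put-call parity: C - P = S_0 * exp(-qT) - K * exp(-rT).
S_0 * exp(-qT) = 52.1700 * 1.00000000 = 52.17000000
K * exp(-rT) = 45.6400 * 0.97775124 = 44.62456647
C = P + S*exp(-qT) - K*exp(-rT)
C = 6.4893 + 52.17000000 - 44.62456647 = 14.0347


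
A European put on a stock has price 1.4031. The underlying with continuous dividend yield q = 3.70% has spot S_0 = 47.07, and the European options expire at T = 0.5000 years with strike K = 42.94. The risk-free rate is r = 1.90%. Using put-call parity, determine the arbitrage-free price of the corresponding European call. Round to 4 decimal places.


Put-call parity: C - P = S_0 * exp(-qT) - K * exp(-rT).
S_0 * exp(-qT) = 47.0700 * 0.98167007 = 46.20721041
K * exp(-rT) = 42.9400 * 0.99054498 = 42.53400155
C = P + S*exp(-qT) - K*exp(-rT)
C = 1.4031 + 46.20721041 - 42.53400155 = 5.0763

Answer: Call price = 5.0763


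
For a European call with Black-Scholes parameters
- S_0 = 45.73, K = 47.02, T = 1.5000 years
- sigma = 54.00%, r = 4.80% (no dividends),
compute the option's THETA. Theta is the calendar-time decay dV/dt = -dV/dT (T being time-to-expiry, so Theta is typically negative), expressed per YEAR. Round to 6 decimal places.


Answer: Theta = -4.547927

Derivation:
d1 = 0.3974848917; d2 = -0.2638773389
phi(d1) = 0.3686396565; exp(-qT) = 1.0000000000; exp(-rT) = 0.9305308958
Theta = -S*exp(-qT)*phi(d1)*sigma/(2*sqrt(T)) - r*K*exp(-rT)*N(d2) + q*S*exp(-qT)*N(d1)
N(d1) = 0.6544950372; N(d2) = 0.3959372189; sqrt(T) = 1.2247448714
Term 1 = -45.7300 * 1.0000000000 * 0.3686396565 * 0.5400 / (2 * 1.2247448714) = -3.7163909064
Term 2 = -0.0480 * 47.0200 * 0.9305308958 * 0.3959372189 = -0.8315358691
Term 3 = 0 (no dividend yield, q = 0)
Theta = -3.7163909064 + (-0.8315358691) + (0.0000000000) = -4.547927


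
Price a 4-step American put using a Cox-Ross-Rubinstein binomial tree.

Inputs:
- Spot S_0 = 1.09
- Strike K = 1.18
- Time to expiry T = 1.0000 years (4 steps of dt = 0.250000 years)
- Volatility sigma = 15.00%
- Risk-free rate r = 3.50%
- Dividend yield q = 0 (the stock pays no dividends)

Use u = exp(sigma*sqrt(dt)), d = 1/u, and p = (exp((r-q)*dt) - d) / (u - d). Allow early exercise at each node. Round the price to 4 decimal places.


Answer: Price = V(0,0) = 0.1065

Derivation:
dt = T/N = 0.250000
u = exp(sigma*sqrt(dt)) = 1.077884; d = 1/u = 0.927743
p = (exp((r-q)*dt) - d) / (u - d) = 0.539793
Discount per step: exp(-r*dt) = 0.991288
Stock lattice S(k, i) with i counting down-moves:
  k=0: S(0,0) = 1.0900
  k=1: S(1,0) = 1.1749; S(1,1) = 1.0112
  k=2: S(2,0) = 1.2664; S(2,1) = 1.0900; S(2,2) = 0.9382
  k=3: S(3,0) = 1.3650; S(3,1) = 1.1749; S(3,2) = 1.0112; S(3,3) = 0.8704
  k=4: S(4,0) = 1.4713; S(4,1) = 1.2664; S(4,2) = 1.0900; S(4,3) = 0.9382; S(4,4) = 0.8075
Terminal payoffs V(N, i) = max(K - S_T, 0):
  V(4,0) = 0.000000; V(4,1) = 0.000000; V(4,2) = 0.090000; V(4,3) = 0.241828; V(4,4) = 0.372508
Backward induction: V(k, i) = exp(-r*dt) * [p * V(k+1, i) + (1-p) * V(k+1, i+1)]; then take max(V_cont, immediate exercise) for American.
  V(3,0) = exp(-r*dt) * [p*0.000000 + (1-p)*0.000000] = 0.000000; exercise = 0.000000; V(3,0) = max -> 0.000000
  V(3,1) = exp(-r*dt) * [p*0.000000 + (1-p)*0.090000] = 0.041058; exercise = 0.005106; V(3,1) = max -> 0.041058
  V(3,2) = exp(-r*dt) * [p*0.090000 + (1-p)*0.241828] = 0.158480; exercise = 0.168760; V(3,2) = max -> 0.168760
  V(3,3) = exp(-r*dt) * [p*0.241828 + (1-p)*0.372508] = 0.299337; exercise = 0.309617; V(3,3) = max -> 0.309617
  V(2,0) = exp(-r*dt) * [p*0.000000 + (1-p)*0.041058] = 0.018730; exercise = 0.000000; V(2,0) = max -> 0.018730
  V(2,1) = exp(-r*dt) * [p*0.041058 + (1-p)*0.168760] = 0.098957; exercise = 0.090000; V(2,1) = max -> 0.098957
  V(2,2) = exp(-r*dt) * [p*0.168760 + (1-p)*0.309617] = 0.231548; exercise = 0.241828; V(2,2) = max -> 0.241828
  V(1,0) = exp(-r*dt) * [p*0.018730 + (1-p)*0.098957] = 0.055167; exercise = 0.005106; V(1,0) = max -> 0.055167
  V(1,1) = exp(-r*dt) * [p*0.098957 + (1-p)*0.241828] = 0.163273; exercise = 0.168760; V(1,1) = max -> 0.168760
  V(0,0) = exp(-r*dt) * [p*0.055167 + (1-p)*0.168760] = 0.106507; exercise = 0.090000; V(0,0) = max -> 0.106507


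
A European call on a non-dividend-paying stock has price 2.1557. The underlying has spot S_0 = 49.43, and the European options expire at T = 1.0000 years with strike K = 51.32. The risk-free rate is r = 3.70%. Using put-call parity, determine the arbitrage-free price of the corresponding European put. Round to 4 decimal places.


Answer: Put price = 2.1816

Derivation:
Put-call parity: C - P = S_0 * exp(-qT) - K * exp(-rT).
S_0 * exp(-qT) = 49.4300 * 1.00000000 = 49.43000000
K * exp(-rT) = 51.3200 * 0.96367614 = 49.45585927
P = C - S*exp(-qT) + K*exp(-rT)
P = 2.1557 - 49.43000000 + 49.45585927 = 2.1816


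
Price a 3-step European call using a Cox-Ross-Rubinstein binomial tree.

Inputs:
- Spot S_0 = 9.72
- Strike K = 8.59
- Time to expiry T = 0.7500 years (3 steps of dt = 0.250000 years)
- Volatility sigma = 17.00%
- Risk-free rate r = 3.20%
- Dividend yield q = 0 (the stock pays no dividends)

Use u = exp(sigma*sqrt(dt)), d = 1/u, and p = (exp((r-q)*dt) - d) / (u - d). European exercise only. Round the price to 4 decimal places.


dt = T/N = 0.250000
u = exp(sigma*sqrt(dt)) = 1.088717; d = 1/u = 0.918512
p = (exp((r-q)*dt) - d) / (u - d) = 0.525954
Discount per step: exp(-r*dt) = 0.992032
Stock lattice S(k, i) with i counting down-moves:
  k=0: S(0,0) = 9.7200
  k=1: S(1,0) = 10.5823; S(1,1) = 8.9279
  k=2: S(2,0) = 11.5212; S(2,1) = 9.7200; S(2,2) = 8.2004
  k=3: S(3,0) = 12.5433; S(3,1) = 10.5823; S(3,2) = 8.9279; S(3,3) = 7.5322
Terminal payoffs V(N, i) = max(S_T - K, 0):
  V(3,0) = 3.953287; V(3,1) = 1.992330; V(3,2) = 0.337939; V(3,3) = 0.000000
Backward induction: V(k, i) = exp(-r*dt) * [p * V(k+1, i) + (1-p) * V(k+1, i+1)].
  V(2,0) = exp(-r*dt) * [p*3.953287 + (1-p)*1.992330] = 2.999609
  V(2,1) = exp(-r*dt) * [p*1.992330 + (1-p)*0.337939] = 1.198446
  V(2,2) = exp(-r*dt) * [p*0.337939 + (1-p)*0.000000] = 0.176324
  V(1,0) = exp(-r*dt) * [p*2.999609 + (1-p)*1.198446] = 2.128676
  V(1,1) = exp(-r*dt) * [p*1.198446 + (1-p)*0.176324] = 0.708224
  V(0,0) = exp(-r*dt) * [p*2.128676 + (1-p)*0.708224] = 1.443720

Answer: Price = V(0,0) = 1.4437


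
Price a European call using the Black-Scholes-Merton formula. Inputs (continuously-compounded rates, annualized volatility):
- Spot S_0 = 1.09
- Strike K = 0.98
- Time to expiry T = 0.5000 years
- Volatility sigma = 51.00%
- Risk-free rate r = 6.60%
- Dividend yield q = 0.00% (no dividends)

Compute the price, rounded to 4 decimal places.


d1 = (ln(S/K) + (r - q + 0.5*sigma^2) * T) / (sigma * sqrt(T)) = 0.56680960
d2 = d1 - sigma * sqrt(T) = 0.20618514
exp(-rT) = 0.96753856; exp(-qT) = 1.00000000
C = S_0 * exp(-qT) * N(d1) - K * exp(-rT) * N(d2)
N(d1) = 0.71457822; N(d2) = 0.58167685
C = 1.0900 * 1.00000000 * 0.71457822 - 0.9800 * 0.96753856 * 0.58167685 = 0.2274

Answer: Price = 0.2274


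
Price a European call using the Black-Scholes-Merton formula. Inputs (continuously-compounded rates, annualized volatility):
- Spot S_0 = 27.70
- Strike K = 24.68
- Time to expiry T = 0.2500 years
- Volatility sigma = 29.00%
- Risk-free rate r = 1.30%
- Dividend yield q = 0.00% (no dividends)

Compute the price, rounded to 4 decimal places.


Answer: Price = 3.5397

Derivation:
d1 = (ln(S/K) + (r - q + 0.5*sigma^2) * T) / (sigma * sqrt(T)) = 0.89104630
d2 = d1 - sigma * sqrt(T) = 0.74604630
exp(-rT) = 0.99675528; exp(-qT) = 1.00000000
C = S_0 * exp(-qT) * N(d1) - K * exp(-rT) * N(d2)
N(d1) = 0.81354784; N(d2) = 0.77218028
C = 27.7000 * 1.00000000 * 0.81354784 - 24.6800 * 0.99675528 * 0.77218028 = 3.5397


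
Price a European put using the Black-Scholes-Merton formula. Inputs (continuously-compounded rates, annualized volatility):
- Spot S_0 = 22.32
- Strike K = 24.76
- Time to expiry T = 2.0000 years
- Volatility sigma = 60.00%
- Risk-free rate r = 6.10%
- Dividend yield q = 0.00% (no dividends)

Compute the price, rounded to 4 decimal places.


Answer: Price = 7.0683

Derivation:
d1 = (ln(S/K) + (r - q + 0.5*sigma^2) * T) / (sigma * sqrt(T)) = 0.44577625
d2 = d1 - sigma * sqrt(T) = -0.40275189
exp(-rT) = 0.88514837; exp(-qT) = 1.00000000
P = K * exp(-rT) * N(-d2) - S_0 * exp(-qT) * N(-d1)
N(-d1) = 0.32787944; N(-d2) = 0.65643462
P = 24.7600 * 0.88514837 * 0.65643462 - 22.3200 * 1.00000000 * 0.32787944 = 7.0683


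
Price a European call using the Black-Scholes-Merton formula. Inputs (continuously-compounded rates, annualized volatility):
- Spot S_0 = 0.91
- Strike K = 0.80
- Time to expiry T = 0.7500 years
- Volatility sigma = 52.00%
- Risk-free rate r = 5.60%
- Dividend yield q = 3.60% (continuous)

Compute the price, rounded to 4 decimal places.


Answer: Price = 0.2139

Derivation:
d1 = (ln(S/K) + (r - q + 0.5*sigma^2) * T) / (sigma * sqrt(T)) = 0.54455871
d2 = d1 - sigma * sqrt(T) = 0.09422550
exp(-rT) = 0.95886978; exp(-qT) = 0.97336124
C = S_0 * exp(-qT) * N(d1) - K * exp(-rT) * N(d2)
N(d1) = 0.70697147; N(d2) = 0.53753499
C = 0.9100 * 0.97336124 * 0.70697147 - 0.8000 * 0.95886978 * 0.53753499 = 0.2139


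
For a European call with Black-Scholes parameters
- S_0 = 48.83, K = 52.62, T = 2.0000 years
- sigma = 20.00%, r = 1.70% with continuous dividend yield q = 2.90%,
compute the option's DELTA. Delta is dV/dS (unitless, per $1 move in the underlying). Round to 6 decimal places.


d1 = -0.2077175580; d2 = -0.4905602705
phi(d1) = 0.3904279534; exp(-qT) = 0.9436499474; exp(-rT) = 0.9665715046
N(d1) = 0.4177247537
Delta = exp(-qT) * N(d1) = 0.9436499474 * 0.4177247537 = 0.394186

Answer: Delta = 0.394186


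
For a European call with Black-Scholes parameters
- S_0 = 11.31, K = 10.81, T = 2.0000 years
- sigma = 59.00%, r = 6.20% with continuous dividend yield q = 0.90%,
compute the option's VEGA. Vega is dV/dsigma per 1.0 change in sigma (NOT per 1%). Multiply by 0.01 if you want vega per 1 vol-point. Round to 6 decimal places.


d1 = 0.5984228611; d2 = -0.2359631407
phi(d1) = 0.3335396622; exp(-qT) = 0.9821610324; exp(-rT) = 0.8833798409
Vega = S * exp(-qT) * phi(d1) * sqrt(T) = 11.3100 * 0.9821610324 * 0.3335396622 * 1.4142135624 = 5.239716

Answer: Vega = 5.239716


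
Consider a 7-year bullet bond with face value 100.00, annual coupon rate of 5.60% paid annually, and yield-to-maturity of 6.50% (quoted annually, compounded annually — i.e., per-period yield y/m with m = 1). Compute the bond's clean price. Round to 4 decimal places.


Answer: Price = 95.0639

Derivation:
Coupon per period c = face * coupon_rate / m = 5.600000
Periods per year m = 1; per-period yield y/m = 0.065000
Number of cashflows N = 7
Cashflows (t years, CF_t, discount factor 1/(1+y/m)^(m*t), PV):
  t = 1.0000: CF_t = 5.600000, DF = 0.938967, PV = 5.258216
  t = 2.0000: CF_t = 5.600000, DF = 0.881659, PV = 4.937292
  t = 3.0000: CF_t = 5.600000, DF = 0.827849, PV = 4.635955
  t = 4.0000: CF_t = 5.600000, DF = 0.777323, PV = 4.353009
  t = 5.0000: CF_t = 5.600000, DF = 0.729881, PV = 4.087333
  t = 6.0000: CF_t = 5.600000, DF = 0.685334, PV = 3.837871
  t = 7.0000: CF_t = 105.600000, DF = 0.643506, PV = 67.954256
Price P = sum_t PV_t = 95.063932


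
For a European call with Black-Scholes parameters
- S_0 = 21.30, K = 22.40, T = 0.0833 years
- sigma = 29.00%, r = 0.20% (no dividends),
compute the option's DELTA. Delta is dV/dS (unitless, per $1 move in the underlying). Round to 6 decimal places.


Answer: Delta = 0.288502

Derivation:
d1 = -0.5577664786; d2 = -0.6414655228
phi(d1) = 0.3414717743; exp(-qT) = 1.0000000000; exp(-rT) = 0.9998334139
N(d1) = 0.2885019279
Delta = exp(-qT) * N(d1) = 1.0000000000 * 0.2885019279 = 0.288502


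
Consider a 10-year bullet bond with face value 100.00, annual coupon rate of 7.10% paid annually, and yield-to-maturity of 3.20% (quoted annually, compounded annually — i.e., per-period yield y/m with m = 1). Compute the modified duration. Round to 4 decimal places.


Coupon per period c = face * coupon_rate / m = 7.100000
Periods per year m = 1; per-period yield y/m = 0.032000
Number of cashflows N = 10
Cashflows (t years, CF_t, discount factor 1/(1+y/m)^(m*t), PV):
  t = 1.0000: CF_t = 7.100000, DF = 0.968992, PV = 6.879845
  t = 2.0000: CF_t = 7.100000, DF = 0.938946, PV = 6.666516
  t = 3.0000: CF_t = 7.100000, DF = 0.909831, PV = 6.459803
  t = 4.0000: CF_t = 7.100000, DF = 0.881620, PV = 6.259499
  t = 5.0000: CF_t = 7.100000, DF = 0.854283, PV = 6.065406
  t = 6.0000: CF_t = 7.100000, DF = 0.827793, PV = 5.877331
  t = 7.0000: CF_t = 7.100000, DF = 0.802125, PV = 5.695088
  t = 8.0000: CF_t = 7.100000, DF = 0.777253, PV = 5.518496
  t = 9.0000: CF_t = 7.100000, DF = 0.753152, PV = 5.347380
  t = 10.0000: CF_t = 107.100000, DF = 0.729799, PV = 78.161430
Price P = sum_t PV_t = 132.930795
First compute Macaulay numerator sum_t t * PV_t:
  t * PV_t at t = 1.0000: 6.879845
  t * PV_t at t = 2.0000: 13.333033
  t * PV_t at t = 3.0000: 19.379408
  t * PV_t at t = 4.0000: 25.037995
  t * PV_t at t = 5.0000: 30.327029
  t * PV_t at t = 6.0000: 35.263987
  t * PV_t at t = 7.0000: 39.865619
  t * PV_t at t = 8.0000: 44.147972
  t * PV_t at t = 9.0000: 48.126423
  t * PV_t at t = 10.0000: 781.614303
Macaulay duration D = 1043.975614 / 132.930795 = 7.853527
Modified duration = D / (1 + y/m) = 7.853527 / (1 + 0.032000) = 7.610007

Answer: Modified duration = 7.6100


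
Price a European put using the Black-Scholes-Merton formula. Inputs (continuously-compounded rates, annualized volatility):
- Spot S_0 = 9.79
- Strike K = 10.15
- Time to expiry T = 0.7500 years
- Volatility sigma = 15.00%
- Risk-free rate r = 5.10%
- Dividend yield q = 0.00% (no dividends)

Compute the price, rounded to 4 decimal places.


d1 = (ln(S/K) + (r - q + 0.5*sigma^2) * T) / (sigma * sqrt(T)) = 0.08140832
d2 = d1 - sigma * sqrt(T) = -0.04849549
exp(-rT) = 0.96247229; exp(-qT) = 1.00000000
P = K * exp(-rT) * N(-d2) - S_0 * exp(-qT) * N(-d1)
N(-d1) = 0.46755862; N(-d2) = 0.51933932
P = 10.1500 * 0.96247229 * 0.51933932 - 9.7900 * 1.00000000 * 0.46755862 = 0.4961

Answer: Price = 0.4961


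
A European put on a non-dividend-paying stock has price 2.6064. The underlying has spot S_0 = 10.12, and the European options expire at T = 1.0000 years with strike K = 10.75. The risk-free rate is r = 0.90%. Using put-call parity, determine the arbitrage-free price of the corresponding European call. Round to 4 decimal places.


Answer: Call price = 2.0727

Derivation:
Put-call parity: C - P = S_0 * exp(-qT) - K * exp(-rT).
S_0 * exp(-qT) = 10.1200 * 1.00000000 = 10.12000000
K * exp(-rT) = 10.7500 * 0.99104038 = 10.65368407
C = P + S*exp(-qT) - K*exp(-rT)
C = 2.6064 + 10.12000000 - 10.65368407 = 2.0727


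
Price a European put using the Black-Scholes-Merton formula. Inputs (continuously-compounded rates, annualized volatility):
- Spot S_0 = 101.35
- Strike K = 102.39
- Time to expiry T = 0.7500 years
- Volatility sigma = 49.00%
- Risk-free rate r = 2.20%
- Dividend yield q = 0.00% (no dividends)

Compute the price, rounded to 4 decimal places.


d1 = (ln(S/K) + (r - q + 0.5*sigma^2) * T) / (sigma * sqrt(T)) = 0.22700074
d2 = d1 - sigma * sqrt(T) = -0.19735170
exp(-rT) = 0.98363538; exp(-qT) = 1.00000000
P = K * exp(-rT) * N(-d2) - S_0 * exp(-qT) * N(-d1)
N(-d1) = 0.41021158; N(-d2) = 0.57822384
P = 102.3900 * 0.98363538 * 0.57822384 - 101.3500 * 1.00000000 * 0.41021158 = 16.6605

Answer: Price = 16.6605


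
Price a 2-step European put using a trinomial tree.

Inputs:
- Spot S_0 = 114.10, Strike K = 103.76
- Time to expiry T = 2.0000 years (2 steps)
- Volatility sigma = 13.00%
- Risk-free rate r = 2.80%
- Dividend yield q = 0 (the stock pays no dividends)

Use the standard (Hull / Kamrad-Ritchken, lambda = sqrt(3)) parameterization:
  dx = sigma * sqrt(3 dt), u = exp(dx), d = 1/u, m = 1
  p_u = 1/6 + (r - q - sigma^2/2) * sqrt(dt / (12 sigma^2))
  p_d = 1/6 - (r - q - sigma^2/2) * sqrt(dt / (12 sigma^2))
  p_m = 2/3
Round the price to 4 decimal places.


dt = T/N = 1.000000; dx = sigma*sqrt(3*dt) = 0.225167
u = exp(dx) = 1.252531; d = 1/u = 0.798383
p_u = 0.210079, p_m = 0.666667, p_d = 0.123254
Discount per step: exp(-r*dt) = 0.972388
Stock lattice S(k, j) with j the centered position index:
  k=0: S(0,+0) = 114.1000
  k=1: S(1,-1) = 91.0955; S(1,+0) = 114.1000; S(1,+1) = 142.9138
  k=2: S(2,-2) = 72.7291; S(2,-1) = 91.0955; S(2,+0) = 114.1000; S(2,+1) = 142.9138; S(2,+2) = 179.0041
Terminal payoffs V(N, j) = max(K - S_T, 0):
  V(2,-2) = 31.030866; V(2,-1) = 12.664478; V(2,+0) = 0.000000; V(2,+1) = 0.000000; V(2,+2) = 0.000000
Backward induction: V(k, j) = exp(-r*dt) * [p_u * V(k+1, j+1) + p_m * V(k+1, j) + p_d * V(k+1, j-1)]
  V(1,-1) = exp(-r*dt) * [p_u*0.000000 + p_m*12.664478 + p_d*31.030866] = 11.928944
  V(1,+0) = exp(-r*dt) * [p_u*0.000000 + p_m*0.000000 + p_d*12.664478] = 1.517852
  V(1,+1) = exp(-r*dt) * [p_u*0.000000 + p_m*0.000000 + p_d*0.000000] = 0.000000
  V(0,+0) = exp(-r*dt) * [p_u*0.000000 + p_m*1.517852 + p_d*11.928944] = 2.413658

Answer: Price = V(0,0) = 2.4137


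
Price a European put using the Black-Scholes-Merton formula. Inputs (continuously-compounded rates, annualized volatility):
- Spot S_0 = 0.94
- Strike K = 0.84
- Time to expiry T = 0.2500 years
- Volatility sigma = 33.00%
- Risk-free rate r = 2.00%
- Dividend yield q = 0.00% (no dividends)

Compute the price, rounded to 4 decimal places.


d1 = (ln(S/K) + (r - q + 0.5*sigma^2) * T) / (sigma * sqrt(T)) = 0.79448778
d2 = d1 - sigma * sqrt(T) = 0.62948778
exp(-rT) = 0.99501248; exp(-qT) = 1.00000000
P = K * exp(-rT) * N(-d2) - S_0 * exp(-qT) * N(-d1)
N(-d1) = 0.21345576; N(-d2) = 0.26451488
P = 0.8400 * 0.99501248 * 0.26451488 - 0.9400 * 1.00000000 * 0.21345576 = 0.0204

Answer: Price = 0.0204


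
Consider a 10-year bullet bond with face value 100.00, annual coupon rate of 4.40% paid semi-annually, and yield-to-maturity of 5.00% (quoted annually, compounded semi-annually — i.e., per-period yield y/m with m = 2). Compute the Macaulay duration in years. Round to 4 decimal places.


Answer: Macaulay duration = 8.1439 years

Derivation:
Coupon per period c = face * coupon_rate / m = 2.200000
Periods per year m = 2; per-period yield y/m = 0.025000
Number of cashflows N = 20
Cashflows (t years, CF_t, discount factor 1/(1+y/m)^(m*t), PV):
  t = 0.5000: CF_t = 2.200000, DF = 0.975610, PV = 2.146341
  t = 1.0000: CF_t = 2.200000, DF = 0.951814, PV = 2.093992
  t = 1.5000: CF_t = 2.200000, DF = 0.928599, PV = 2.042919
  t = 2.0000: CF_t = 2.200000, DF = 0.905951, PV = 1.993091
  t = 2.5000: CF_t = 2.200000, DF = 0.883854, PV = 1.944479
  t = 3.0000: CF_t = 2.200000, DF = 0.862297, PV = 1.897053
  t = 3.5000: CF_t = 2.200000, DF = 0.841265, PV = 1.850784
  t = 4.0000: CF_t = 2.200000, DF = 0.820747, PV = 1.805642
  t = 4.5000: CF_t = 2.200000, DF = 0.800728, PV = 1.761602
  t = 5.0000: CF_t = 2.200000, DF = 0.781198, PV = 1.718636
  t = 5.5000: CF_t = 2.200000, DF = 0.762145, PV = 1.676719
  t = 6.0000: CF_t = 2.200000, DF = 0.743556, PV = 1.635823
  t = 6.5000: CF_t = 2.200000, DF = 0.725420, PV = 1.595925
  t = 7.0000: CF_t = 2.200000, DF = 0.707727, PV = 1.557000
  t = 7.5000: CF_t = 2.200000, DF = 0.690466, PV = 1.519024
  t = 8.0000: CF_t = 2.200000, DF = 0.673625, PV = 1.481975
  t = 8.5000: CF_t = 2.200000, DF = 0.657195, PV = 1.445829
  t = 9.0000: CF_t = 2.200000, DF = 0.641166, PV = 1.410565
  t = 9.5000: CF_t = 2.200000, DF = 0.625528, PV = 1.376161
  t = 10.0000: CF_t = 102.200000, DF = 0.610271, PV = 62.369690
Price P = sum_t PV_t = 95.323251
Macaulay numerator sum_t t * PV_t:
  t * PV_t at t = 0.5000: 1.073171
  t * PV_t at t = 1.0000: 2.093992
  t * PV_t at t = 1.5000: 3.064378
  t * PV_t at t = 2.0000: 3.986183
  t * PV_t at t = 2.5000: 4.861199
  t * PV_t at t = 3.0000: 5.691159
  t * PV_t at t = 3.5000: 6.477742
  t * PV_t at t = 4.0000: 7.222570
  t * PV_t at t = 4.5000: 7.927211
  t * PV_t at t = 5.0000: 8.593182
  t * PV_t at t = 5.5000: 9.221952
  t * PV_t at t = 6.0000: 9.814938
  t * PV_t at t = 6.5000: 10.373511
  t * PV_t at t = 7.0000: 10.898999
  t * PV_t at t = 7.5000: 11.392682
  t * PV_t at t = 8.0000: 11.855799
  t * PV_t at t = 8.5000: 12.289548
  t * PV_t at t = 9.0000: 12.695085
  t * PV_t at t = 9.5000: 13.073529
  t * PV_t at t = 10.0000: 623.696904
Macaulay duration D = (sum_t t * PV_t) / P = 776.303732 / 95.323251 = 8.143907
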